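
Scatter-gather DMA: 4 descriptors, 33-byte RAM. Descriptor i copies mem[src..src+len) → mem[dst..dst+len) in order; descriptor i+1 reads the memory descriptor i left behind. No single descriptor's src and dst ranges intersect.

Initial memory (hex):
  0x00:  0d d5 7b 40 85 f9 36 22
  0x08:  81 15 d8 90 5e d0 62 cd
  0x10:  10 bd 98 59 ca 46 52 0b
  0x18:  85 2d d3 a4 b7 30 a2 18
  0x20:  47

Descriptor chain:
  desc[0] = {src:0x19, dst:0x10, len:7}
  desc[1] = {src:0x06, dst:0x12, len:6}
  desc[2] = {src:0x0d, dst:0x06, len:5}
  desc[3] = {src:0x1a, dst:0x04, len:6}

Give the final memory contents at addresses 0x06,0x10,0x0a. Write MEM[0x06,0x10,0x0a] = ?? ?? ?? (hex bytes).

#0 dst[0x10+7] := {0x2d,0xd3,0xa4,0xb7,0x30,0xa2,0x18}
#1 dst[0x12+6] := {0x36,0x22,0x81,0x15,0xd8,0x90}
#2 dst[0x06+5] := {0xd0,0x62,0xcd,0x2d,0xd3}
#3 dst[0x04+6] := {0xd3,0xa4,0xb7,0x30,0xa2,0x18}
query mem[0x06]=0xb7, mem[0x10]=0x2d, mem[0x0a]=0xd3

MEM[0x06,0x10,0x0a] = b7 2d d3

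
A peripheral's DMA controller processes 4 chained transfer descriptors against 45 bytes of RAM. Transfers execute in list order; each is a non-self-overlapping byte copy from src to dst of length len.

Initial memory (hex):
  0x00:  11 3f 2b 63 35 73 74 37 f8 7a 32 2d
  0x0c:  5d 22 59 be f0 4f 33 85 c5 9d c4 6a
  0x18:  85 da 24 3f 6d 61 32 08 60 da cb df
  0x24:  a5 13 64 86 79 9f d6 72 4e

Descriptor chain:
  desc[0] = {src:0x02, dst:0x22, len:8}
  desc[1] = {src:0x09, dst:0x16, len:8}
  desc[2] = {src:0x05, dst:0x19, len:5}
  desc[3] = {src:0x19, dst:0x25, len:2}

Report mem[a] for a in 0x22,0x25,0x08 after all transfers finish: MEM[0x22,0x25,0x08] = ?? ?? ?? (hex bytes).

[0] 0x02->0x22 len=8 : 2b 63 35 73 74 37 f8 7a
[1] 0x09->0x16 len=8 : 7a 32 2d 5d 22 59 be f0
[2] 0x05->0x19 len=5 : 73 74 37 f8 7a
[3] 0x19->0x25 len=2 : 73 74
query mem[0x22]=0x2b, mem[0x25]=0x73, mem[0x08]=0xf8

MEM[0x22,0x25,0x08] = 2b 73 f8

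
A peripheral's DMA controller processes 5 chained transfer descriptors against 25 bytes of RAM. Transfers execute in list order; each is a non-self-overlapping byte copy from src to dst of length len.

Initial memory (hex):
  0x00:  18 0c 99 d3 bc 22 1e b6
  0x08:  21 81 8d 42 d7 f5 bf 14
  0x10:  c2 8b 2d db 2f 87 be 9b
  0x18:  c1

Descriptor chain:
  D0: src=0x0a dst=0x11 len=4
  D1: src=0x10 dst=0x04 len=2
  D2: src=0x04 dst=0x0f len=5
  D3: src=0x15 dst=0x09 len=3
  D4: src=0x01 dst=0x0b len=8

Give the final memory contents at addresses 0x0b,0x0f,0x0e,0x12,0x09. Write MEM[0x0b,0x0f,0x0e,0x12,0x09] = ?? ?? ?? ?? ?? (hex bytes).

MEM[0x0b,0x0f,0x0e,0x12,0x09] = 0c 8d c2 21 87

D0: mem[0x11..0x14] <- [8d 42 d7 f5]
D1: mem[0x04..0x05] <- [c2 8d]
D2: mem[0x0f..0x13] <- [c2 8d 1e b6 21]
D3: mem[0x09..0x0b] <- [87 be 9b]
D4: mem[0x0b..0x12] <- [0c 99 d3 c2 8d 1e b6 21]
query mem[0x0b]=0x0c, mem[0x0f]=0x8d, mem[0x0e]=0xc2, mem[0x12]=0x21, mem[0x09]=0x87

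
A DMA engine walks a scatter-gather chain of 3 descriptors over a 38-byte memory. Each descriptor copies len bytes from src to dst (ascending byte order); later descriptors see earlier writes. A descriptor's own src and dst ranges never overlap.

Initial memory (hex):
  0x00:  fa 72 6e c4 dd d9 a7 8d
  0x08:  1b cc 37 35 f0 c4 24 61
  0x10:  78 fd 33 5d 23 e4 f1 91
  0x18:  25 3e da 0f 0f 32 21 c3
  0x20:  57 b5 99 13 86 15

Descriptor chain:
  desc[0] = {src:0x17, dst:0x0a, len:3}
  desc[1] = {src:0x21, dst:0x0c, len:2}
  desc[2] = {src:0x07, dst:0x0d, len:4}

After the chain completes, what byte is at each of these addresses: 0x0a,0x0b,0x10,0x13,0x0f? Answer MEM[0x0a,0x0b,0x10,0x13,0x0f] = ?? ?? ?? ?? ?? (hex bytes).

  after D0: wrote 3B at 0x0a = 91253e
  after D1: wrote 2B at 0x0c = b599
  after D2: wrote 4B at 0x0d = 8d1bcc91
query mem[0x0a]=0x91, mem[0x0b]=0x25, mem[0x10]=0x91, mem[0x13]=0x5d, mem[0x0f]=0xcc

MEM[0x0a,0x0b,0x10,0x13,0x0f] = 91 25 91 5d cc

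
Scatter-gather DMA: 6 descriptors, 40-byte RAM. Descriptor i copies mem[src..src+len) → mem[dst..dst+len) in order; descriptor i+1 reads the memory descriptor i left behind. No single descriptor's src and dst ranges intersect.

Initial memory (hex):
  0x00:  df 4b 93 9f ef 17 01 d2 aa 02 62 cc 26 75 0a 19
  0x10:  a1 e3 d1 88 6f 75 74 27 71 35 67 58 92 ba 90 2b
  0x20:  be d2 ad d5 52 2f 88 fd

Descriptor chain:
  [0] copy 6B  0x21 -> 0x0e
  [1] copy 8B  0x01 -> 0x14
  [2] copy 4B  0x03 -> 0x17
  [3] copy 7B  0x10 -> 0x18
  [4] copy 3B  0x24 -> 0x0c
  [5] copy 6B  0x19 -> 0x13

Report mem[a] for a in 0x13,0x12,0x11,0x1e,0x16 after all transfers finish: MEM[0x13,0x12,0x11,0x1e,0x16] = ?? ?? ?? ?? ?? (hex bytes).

MEM[0x13,0x12,0x11,0x1e,0x16] = 52 2f 52 9f 4b

  after D0: wrote 6B at 0x0e = d2add5522f88
  after D1: wrote 8B at 0x14 = 4b939fef1701d2aa
  after D2: wrote 4B at 0x17 = 9fef1701
  after D3: wrote 7B at 0x18 = d5522f884b939f
  after D4: wrote 3B at 0x0c = 522f88
  after D5: wrote 6B at 0x13 = 522f884b939f
query mem[0x13]=0x52, mem[0x12]=0x2f, mem[0x11]=0x52, mem[0x1e]=0x9f, mem[0x16]=0x4b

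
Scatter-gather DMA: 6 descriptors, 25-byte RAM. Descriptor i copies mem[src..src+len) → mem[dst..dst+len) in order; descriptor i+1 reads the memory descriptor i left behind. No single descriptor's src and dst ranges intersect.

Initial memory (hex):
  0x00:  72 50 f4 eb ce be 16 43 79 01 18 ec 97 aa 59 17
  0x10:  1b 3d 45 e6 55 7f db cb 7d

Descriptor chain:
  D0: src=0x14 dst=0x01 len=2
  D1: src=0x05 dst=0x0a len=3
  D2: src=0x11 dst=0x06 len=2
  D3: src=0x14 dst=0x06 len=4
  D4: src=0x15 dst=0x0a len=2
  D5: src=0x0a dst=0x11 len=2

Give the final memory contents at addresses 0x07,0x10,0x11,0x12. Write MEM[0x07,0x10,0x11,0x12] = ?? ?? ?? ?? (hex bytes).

MEM[0x07,0x10,0x11,0x12] = 7f 1b 7f db

[0] 0x14->0x01 len=2 : 55 7f
[1] 0x05->0x0a len=3 : be 16 43
[2] 0x11->0x06 len=2 : 3d 45
[3] 0x14->0x06 len=4 : 55 7f db cb
[4] 0x15->0x0a len=2 : 7f db
[5] 0x0a->0x11 len=2 : 7f db
query mem[0x07]=0x7f, mem[0x10]=0x1b, mem[0x11]=0x7f, mem[0x12]=0xdb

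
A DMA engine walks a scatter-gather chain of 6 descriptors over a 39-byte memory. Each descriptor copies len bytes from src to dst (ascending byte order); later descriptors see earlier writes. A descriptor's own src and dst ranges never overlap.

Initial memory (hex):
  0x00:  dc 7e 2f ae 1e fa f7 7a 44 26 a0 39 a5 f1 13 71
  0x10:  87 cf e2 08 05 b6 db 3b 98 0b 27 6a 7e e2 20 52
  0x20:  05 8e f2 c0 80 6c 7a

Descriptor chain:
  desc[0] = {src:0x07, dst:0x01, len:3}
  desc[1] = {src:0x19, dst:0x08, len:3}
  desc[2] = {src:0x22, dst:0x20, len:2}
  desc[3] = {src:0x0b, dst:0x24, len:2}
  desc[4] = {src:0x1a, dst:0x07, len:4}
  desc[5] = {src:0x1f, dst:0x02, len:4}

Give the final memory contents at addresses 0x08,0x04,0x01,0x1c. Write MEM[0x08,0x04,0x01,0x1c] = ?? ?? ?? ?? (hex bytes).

[0] 0x07->0x01 len=3 : 7a 44 26
[1] 0x19->0x08 len=3 : 0b 27 6a
[2] 0x22->0x20 len=2 : f2 c0
[3] 0x0b->0x24 len=2 : 39 a5
[4] 0x1a->0x07 len=4 : 27 6a 7e e2
[5] 0x1f->0x02 len=4 : 52 f2 c0 f2
query mem[0x08]=0x6a, mem[0x04]=0xc0, mem[0x01]=0x7a, mem[0x1c]=0x7e

MEM[0x08,0x04,0x01,0x1c] = 6a c0 7a 7e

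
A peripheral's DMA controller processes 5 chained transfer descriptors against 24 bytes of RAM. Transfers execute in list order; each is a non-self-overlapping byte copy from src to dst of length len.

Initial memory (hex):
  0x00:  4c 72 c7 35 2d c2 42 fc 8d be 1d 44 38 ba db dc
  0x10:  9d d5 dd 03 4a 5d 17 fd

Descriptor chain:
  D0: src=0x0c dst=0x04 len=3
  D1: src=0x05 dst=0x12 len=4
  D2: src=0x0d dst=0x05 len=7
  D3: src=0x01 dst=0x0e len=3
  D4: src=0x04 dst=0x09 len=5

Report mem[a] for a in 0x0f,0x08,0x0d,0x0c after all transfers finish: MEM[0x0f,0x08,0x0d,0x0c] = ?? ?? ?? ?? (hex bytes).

#0 dst[0x04+3] := {0x38,0xba,0xdb}
#1 dst[0x12+4] := {0xba,0xdb,0xfc,0x8d}
#2 dst[0x05+7] := {0xba,0xdb,0xdc,0x9d,0xd5,0xba,0xdb}
#3 dst[0x0e+3] := {0x72,0xc7,0x35}
#4 dst[0x09+5] := {0x38,0xba,0xdb,0xdc,0x9d}
query mem[0x0f]=0xc7, mem[0x08]=0x9d, mem[0x0d]=0x9d, mem[0x0c]=0xdc

MEM[0x0f,0x08,0x0d,0x0c] = c7 9d 9d dc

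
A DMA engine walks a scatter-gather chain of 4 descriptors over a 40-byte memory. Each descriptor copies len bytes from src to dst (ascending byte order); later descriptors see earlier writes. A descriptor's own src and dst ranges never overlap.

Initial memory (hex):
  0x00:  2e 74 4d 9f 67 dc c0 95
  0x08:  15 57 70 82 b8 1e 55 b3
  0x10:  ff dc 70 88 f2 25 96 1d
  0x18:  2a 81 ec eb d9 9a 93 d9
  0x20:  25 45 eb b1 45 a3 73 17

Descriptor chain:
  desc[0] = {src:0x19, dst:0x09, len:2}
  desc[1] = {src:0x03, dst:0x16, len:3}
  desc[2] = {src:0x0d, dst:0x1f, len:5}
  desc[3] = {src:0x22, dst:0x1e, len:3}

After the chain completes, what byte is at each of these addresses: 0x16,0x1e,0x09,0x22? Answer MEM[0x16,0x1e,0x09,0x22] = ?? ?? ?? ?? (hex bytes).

#0 dst[0x09+2] := {0x81,0xec}
#1 dst[0x16+3] := {0x9f,0x67,0xdc}
#2 dst[0x1f+5] := {0x1e,0x55,0xb3,0xff,0xdc}
#3 dst[0x1e+3] := {0xff,0xdc,0x45}
query mem[0x16]=0x9f, mem[0x1e]=0xff, mem[0x09]=0x81, mem[0x22]=0xff

MEM[0x16,0x1e,0x09,0x22] = 9f ff 81 ff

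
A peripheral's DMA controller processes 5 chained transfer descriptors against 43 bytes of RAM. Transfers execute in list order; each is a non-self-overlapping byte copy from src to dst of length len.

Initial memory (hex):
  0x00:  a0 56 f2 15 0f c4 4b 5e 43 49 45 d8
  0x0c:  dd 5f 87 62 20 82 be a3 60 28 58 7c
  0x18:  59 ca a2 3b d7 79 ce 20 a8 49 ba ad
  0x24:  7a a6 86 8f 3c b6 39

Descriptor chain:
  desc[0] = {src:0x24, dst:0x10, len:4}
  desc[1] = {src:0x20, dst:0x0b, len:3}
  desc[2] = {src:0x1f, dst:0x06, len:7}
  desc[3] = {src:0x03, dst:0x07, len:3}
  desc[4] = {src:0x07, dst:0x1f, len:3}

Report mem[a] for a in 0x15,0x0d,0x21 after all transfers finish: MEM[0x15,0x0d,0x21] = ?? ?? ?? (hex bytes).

MEM[0x15,0x0d,0x21] = 28 ba c4

[0] 0x24->0x10 len=4 : 7a a6 86 8f
[1] 0x20->0x0b len=3 : a8 49 ba
[2] 0x1f->0x06 len=7 : 20 a8 49 ba ad 7a a6
[3] 0x03->0x07 len=3 : 15 0f c4
[4] 0x07->0x1f len=3 : 15 0f c4
query mem[0x15]=0x28, mem[0x0d]=0xba, mem[0x21]=0xc4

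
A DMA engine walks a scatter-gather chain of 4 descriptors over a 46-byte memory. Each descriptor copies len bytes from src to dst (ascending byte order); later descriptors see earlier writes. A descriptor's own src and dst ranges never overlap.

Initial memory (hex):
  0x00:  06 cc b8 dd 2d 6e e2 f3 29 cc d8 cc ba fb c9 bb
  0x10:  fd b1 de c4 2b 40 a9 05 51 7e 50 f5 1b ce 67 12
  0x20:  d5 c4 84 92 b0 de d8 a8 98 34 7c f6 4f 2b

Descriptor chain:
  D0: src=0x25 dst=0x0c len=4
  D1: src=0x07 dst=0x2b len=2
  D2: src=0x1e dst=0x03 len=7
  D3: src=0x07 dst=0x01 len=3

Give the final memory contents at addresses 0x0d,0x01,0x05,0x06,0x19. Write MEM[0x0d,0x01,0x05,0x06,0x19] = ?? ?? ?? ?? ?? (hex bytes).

D0: mem[0x0c..0x0f] <- [de d8 a8 98]
D1: mem[0x2b..0x2c] <- [f3 29]
D2: mem[0x03..0x09] <- [67 12 d5 c4 84 92 b0]
D3: mem[0x01..0x03] <- [84 92 b0]
query mem[0x0d]=0xd8, mem[0x01]=0x84, mem[0x05]=0xd5, mem[0x06]=0xc4, mem[0x19]=0x7e

MEM[0x0d,0x01,0x05,0x06,0x19] = d8 84 d5 c4 7e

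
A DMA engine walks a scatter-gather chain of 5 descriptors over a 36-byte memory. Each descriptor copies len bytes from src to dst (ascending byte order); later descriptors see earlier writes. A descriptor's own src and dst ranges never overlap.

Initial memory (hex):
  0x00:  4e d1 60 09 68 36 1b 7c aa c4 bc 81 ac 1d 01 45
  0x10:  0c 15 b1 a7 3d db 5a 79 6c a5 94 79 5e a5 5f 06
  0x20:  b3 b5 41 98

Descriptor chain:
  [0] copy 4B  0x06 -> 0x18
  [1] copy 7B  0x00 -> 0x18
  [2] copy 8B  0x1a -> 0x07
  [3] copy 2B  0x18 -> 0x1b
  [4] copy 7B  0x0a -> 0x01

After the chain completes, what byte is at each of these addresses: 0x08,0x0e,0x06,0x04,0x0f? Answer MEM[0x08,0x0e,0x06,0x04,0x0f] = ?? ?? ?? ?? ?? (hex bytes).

MEM[0x08,0x0e,0x06,0x04,0x0f] = 09 b5 45 b3 45

[0] 0x06->0x18 len=4 : 1b 7c aa c4
[1] 0x00->0x18 len=7 : 4e d1 60 09 68 36 1b
[2] 0x1a->0x07 len=8 : 60 09 68 36 1b 06 b3 b5
[3] 0x18->0x1b len=2 : 4e d1
[4] 0x0a->0x01 len=7 : 36 1b 06 b3 b5 45 0c
query mem[0x08]=0x09, mem[0x0e]=0xb5, mem[0x06]=0x45, mem[0x04]=0xb3, mem[0x0f]=0x45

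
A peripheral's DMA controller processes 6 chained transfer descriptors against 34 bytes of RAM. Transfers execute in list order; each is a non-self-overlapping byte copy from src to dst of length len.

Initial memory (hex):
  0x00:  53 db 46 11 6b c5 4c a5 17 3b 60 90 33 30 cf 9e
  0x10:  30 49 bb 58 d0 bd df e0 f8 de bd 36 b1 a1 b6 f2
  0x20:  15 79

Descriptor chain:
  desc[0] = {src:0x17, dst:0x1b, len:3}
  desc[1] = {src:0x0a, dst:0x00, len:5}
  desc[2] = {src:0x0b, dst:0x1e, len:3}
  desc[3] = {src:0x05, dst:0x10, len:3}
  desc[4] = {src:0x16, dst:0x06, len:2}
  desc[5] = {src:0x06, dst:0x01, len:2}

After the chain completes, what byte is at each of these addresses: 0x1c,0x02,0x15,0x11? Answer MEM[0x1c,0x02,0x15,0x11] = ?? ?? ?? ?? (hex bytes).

[0] 0x17->0x1b len=3 : e0 f8 de
[1] 0x0a->0x00 len=5 : 60 90 33 30 cf
[2] 0x0b->0x1e len=3 : 90 33 30
[3] 0x05->0x10 len=3 : c5 4c a5
[4] 0x16->0x06 len=2 : df e0
[5] 0x06->0x01 len=2 : df e0
query mem[0x1c]=0xf8, mem[0x02]=0xe0, mem[0x15]=0xbd, mem[0x11]=0x4c

MEM[0x1c,0x02,0x15,0x11] = f8 e0 bd 4c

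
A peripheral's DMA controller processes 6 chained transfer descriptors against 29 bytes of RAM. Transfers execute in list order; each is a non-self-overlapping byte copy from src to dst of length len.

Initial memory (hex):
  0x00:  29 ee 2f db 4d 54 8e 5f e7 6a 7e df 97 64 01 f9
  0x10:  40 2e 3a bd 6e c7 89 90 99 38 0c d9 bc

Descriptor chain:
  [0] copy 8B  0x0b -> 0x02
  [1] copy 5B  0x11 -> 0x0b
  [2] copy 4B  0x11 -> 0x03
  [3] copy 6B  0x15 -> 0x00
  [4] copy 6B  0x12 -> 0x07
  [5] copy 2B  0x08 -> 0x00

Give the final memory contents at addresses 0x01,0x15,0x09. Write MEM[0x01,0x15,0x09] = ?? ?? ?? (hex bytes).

MEM[0x01,0x15,0x09] = 6e c7 6e

  after D0: wrote 8B at 0x02 = df976401f9402e3a
  after D1: wrote 5B at 0x0b = 2e3abd6ec7
  after D2: wrote 4B at 0x03 = 2e3abd6e
  after D3: wrote 6B at 0x00 = c7899099380c
  after D4: wrote 6B at 0x07 = 3abd6ec78990
  after D5: wrote 2B at 0x00 = bd6e
query mem[0x01]=0x6e, mem[0x15]=0xc7, mem[0x09]=0x6e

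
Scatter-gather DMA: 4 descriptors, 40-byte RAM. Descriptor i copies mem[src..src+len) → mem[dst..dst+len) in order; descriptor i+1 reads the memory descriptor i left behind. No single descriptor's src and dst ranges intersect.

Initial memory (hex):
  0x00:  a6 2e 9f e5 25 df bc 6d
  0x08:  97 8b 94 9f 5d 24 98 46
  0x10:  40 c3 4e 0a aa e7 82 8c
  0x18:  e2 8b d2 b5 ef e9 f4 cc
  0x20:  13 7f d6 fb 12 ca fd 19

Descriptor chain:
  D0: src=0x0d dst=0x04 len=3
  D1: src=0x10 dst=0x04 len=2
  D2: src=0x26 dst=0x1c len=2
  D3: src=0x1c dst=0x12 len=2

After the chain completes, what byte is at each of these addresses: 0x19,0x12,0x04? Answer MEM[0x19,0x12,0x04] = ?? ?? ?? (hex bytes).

MEM[0x19,0x12,0x04] = 8b fd 40

[0] 0x0d->0x04 len=3 : 24 98 46
[1] 0x10->0x04 len=2 : 40 c3
[2] 0x26->0x1c len=2 : fd 19
[3] 0x1c->0x12 len=2 : fd 19
query mem[0x19]=0x8b, mem[0x12]=0xfd, mem[0x04]=0x40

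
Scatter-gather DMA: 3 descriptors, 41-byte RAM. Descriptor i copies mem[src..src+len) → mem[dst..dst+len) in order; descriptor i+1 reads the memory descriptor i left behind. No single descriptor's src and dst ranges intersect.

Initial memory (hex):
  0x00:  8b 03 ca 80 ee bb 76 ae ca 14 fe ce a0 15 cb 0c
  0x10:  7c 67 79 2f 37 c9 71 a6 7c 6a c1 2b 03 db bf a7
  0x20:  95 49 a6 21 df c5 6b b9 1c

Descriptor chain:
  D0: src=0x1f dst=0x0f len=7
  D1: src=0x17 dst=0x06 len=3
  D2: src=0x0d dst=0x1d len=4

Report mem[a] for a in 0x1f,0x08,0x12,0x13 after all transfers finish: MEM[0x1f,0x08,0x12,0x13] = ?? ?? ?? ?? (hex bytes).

[0] 0x1f->0x0f len=7 : a7 95 49 a6 21 df c5
[1] 0x17->0x06 len=3 : a6 7c 6a
[2] 0x0d->0x1d len=4 : 15 cb a7 95
query mem[0x1f]=0xa7, mem[0x08]=0x6a, mem[0x12]=0xa6, mem[0x13]=0x21

MEM[0x1f,0x08,0x12,0x13] = a7 6a a6 21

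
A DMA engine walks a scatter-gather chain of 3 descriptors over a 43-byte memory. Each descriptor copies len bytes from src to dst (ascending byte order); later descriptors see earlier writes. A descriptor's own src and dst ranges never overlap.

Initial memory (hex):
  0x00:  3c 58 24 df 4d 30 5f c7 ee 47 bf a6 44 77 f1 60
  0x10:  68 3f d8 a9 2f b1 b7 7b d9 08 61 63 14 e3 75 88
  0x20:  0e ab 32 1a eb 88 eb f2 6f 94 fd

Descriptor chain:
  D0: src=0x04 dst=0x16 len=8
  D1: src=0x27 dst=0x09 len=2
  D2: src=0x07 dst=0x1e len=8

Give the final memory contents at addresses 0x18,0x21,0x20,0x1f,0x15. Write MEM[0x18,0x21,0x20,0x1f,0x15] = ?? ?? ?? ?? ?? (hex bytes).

MEM[0x18,0x21,0x20,0x1f,0x15] = 5f 6f f2 ee b1

#0 dst[0x16+8] := {0x4d,0x30,0x5f,0xc7,0xee,0x47,0xbf,0xa6}
#1 dst[0x09+2] := {0xf2,0x6f}
#2 dst[0x1e+8] := {0xc7,0xee,0xf2,0x6f,0xa6,0x44,0x77,0xf1}
query mem[0x18]=0x5f, mem[0x21]=0x6f, mem[0x20]=0xf2, mem[0x1f]=0xee, mem[0x15]=0xb1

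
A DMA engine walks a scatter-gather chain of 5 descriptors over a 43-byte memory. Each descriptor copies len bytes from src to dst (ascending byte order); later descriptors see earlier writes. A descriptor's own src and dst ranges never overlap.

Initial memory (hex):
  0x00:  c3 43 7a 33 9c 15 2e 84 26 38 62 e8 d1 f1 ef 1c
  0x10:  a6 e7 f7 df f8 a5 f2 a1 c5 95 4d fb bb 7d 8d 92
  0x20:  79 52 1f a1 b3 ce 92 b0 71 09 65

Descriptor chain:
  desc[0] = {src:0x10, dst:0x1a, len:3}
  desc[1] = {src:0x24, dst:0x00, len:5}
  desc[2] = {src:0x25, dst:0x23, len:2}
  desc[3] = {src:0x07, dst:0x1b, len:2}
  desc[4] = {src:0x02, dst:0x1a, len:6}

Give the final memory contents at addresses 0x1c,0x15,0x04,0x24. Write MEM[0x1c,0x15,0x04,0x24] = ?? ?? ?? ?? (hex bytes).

D0: mem[0x1a..0x1c] <- [a6 e7 f7]
D1: mem[0x00..0x04] <- [b3 ce 92 b0 71]
D2: mem[0x23..0x24] <- [ce 92]
D3: mem[0x1b..0x1c] <- [84 26]
D4: mem[0x1a..0x1f] <- [92 b0 71 15 2e 84]
query mem[0x1c]=0x71, mem[0x15]=0xa5, mem[0x04]=0x71, mem[0x24]=0x92

MEM[0x1c,0x15,0x04,0x24] = 71 a5 71 92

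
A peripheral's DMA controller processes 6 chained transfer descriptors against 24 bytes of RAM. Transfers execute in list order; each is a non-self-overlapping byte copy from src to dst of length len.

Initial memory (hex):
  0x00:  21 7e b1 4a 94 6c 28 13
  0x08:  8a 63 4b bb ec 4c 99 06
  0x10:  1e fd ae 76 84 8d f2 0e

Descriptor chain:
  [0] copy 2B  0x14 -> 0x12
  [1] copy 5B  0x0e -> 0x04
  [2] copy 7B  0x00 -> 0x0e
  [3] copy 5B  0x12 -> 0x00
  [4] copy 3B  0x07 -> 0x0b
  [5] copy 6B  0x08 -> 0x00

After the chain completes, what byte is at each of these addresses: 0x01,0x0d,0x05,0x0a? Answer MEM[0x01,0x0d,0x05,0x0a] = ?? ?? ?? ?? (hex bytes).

MEM[0x01,0x0d,0x05,0x0a] = 63 63 63 4b

  after D0: wrote 2B at 0x12 = 848d
  after D1: wrote 5B at 0x04 = 99061efd84
  after D2: wrote 7B at 0x0e = 217eb14a99061e
  after D3: wrote 5B at 0x00 = 99061e8df2
  after D4: wrote 3B at 0x0b = fd8463
  after D5: wrote 6B at 0x00 = 84634bfd8463
query mem[0x01]=0x63, mem[0x0d]=0x63, mem[0x05]=0x63, mem[0x0a]=0x4b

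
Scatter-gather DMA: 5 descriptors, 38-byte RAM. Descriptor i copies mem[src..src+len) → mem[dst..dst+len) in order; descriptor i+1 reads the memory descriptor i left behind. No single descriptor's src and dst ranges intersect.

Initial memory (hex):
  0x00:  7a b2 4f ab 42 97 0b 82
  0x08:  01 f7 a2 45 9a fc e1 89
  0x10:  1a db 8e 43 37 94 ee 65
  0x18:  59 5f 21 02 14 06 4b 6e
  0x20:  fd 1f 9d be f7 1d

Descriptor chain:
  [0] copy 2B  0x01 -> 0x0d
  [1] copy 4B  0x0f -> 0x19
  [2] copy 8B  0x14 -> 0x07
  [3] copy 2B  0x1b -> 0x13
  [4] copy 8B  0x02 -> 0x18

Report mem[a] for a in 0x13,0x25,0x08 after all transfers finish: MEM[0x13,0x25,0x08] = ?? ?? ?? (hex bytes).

MEM[0x13,0x25,0x08] = db 1d 94

  after D0: wrote 2B at 0x0d = b24f
  after D1: wrote 4B at 0x19 = 891adb8e
  after D2: wrote 8B at 0x07 = 3794ee6559891adb
  after D3: wrote 2B at 0x13 = db8e
  after D4: wrote 8B at 0x18 = 4fab42970b3794ee
query mem[0x13]=0xdb, mem[0x25]=0x1d, mem[0x08]=0x94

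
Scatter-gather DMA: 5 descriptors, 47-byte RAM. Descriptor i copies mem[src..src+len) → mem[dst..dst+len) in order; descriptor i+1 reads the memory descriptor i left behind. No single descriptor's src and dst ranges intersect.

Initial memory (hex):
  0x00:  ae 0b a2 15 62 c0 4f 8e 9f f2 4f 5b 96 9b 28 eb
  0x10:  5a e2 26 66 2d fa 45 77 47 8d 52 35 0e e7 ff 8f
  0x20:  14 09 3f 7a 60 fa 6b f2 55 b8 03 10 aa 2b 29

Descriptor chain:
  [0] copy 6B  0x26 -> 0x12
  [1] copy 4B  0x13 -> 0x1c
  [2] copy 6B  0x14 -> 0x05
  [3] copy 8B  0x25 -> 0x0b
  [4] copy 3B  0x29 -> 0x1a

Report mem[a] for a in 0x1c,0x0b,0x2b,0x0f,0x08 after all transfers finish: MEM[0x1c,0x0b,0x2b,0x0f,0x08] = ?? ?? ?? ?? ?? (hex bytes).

MEM[0x1c,0x0b,0x2b,0x0f,0x08] = 10 fa 10 b8 10

  after D0: wrote 6B at 0x12 = 6bf255b80310
  after D1: wrote 4B at 0x1c = f255b803
  after D2: wrote 6B at 0x05 = 55b80310478d
  after D3: wrote 8B at 0x0b = fa6bf255b80310aa
  after D4: wrote 3B at 0x1a = b80310
query mem[0x1c]=0x10, mem[0x0b]=0xfa, mem[0x2b]=0x10, mem[0x0f]=0xb8, mem[0x08]=0x10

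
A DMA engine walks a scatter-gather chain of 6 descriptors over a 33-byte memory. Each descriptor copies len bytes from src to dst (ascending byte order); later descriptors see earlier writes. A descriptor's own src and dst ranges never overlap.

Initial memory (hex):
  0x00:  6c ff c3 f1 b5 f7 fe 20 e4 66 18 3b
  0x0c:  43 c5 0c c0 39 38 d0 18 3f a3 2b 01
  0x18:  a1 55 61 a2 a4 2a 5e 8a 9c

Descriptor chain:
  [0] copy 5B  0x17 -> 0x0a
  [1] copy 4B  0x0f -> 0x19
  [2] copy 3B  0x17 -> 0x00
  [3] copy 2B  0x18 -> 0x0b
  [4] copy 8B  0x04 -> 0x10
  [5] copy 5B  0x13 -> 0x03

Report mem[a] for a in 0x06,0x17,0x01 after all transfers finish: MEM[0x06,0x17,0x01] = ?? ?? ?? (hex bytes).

D0: mem[0x0a..0x0e] <- [01 a1 55 61 a2]
D1: mem[0x19..0x1c] <- [c0 39 38 d0]
D2: mem[0x00..0x02] <- [01 a1 c0]
D3: mem[0x0b..0x0c] <- [a1 c0]
D4: mem[0x10..0x17] <- [b5 f7 fe 20 e4 66 01 a1]
D5: mem[0x03..0x07] <- [20 e4 66 01 a1]
query mem[0x06]=0x01, mem[0x17]=0xa1, mem[0x01]=0xa1

MEM[0x06,0x17,0x01] = 01 a1 a1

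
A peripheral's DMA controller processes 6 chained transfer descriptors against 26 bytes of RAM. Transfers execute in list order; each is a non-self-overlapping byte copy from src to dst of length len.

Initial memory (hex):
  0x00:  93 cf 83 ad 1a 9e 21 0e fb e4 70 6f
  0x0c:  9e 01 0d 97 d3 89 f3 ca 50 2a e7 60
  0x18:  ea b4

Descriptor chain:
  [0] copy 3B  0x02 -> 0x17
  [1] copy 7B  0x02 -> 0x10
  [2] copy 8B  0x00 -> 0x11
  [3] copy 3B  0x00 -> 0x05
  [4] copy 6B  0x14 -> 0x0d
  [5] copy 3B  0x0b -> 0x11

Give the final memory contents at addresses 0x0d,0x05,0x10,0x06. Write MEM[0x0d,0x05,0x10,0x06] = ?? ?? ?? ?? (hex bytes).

MEM[0x0d,0x05,0x10,0x06] = ad 93 21 cf

  after D0: wrote 3B at 0x17 = 83ad1a
  after D1: wrote 7B at 0x10 = 83ad1a9e210efb
  after D2: wrote 8B at 0x11 = 93cf83ad1a9e210e
  after D3: wrote 3B at 0x05 = 93cf83
  after D4: wrote 6B at 0x0d = ad1a9e210e1a
  after D5: wrote 3B at 0x11 = 6f9ead
query mem[0x0d]=0xad, mem[0x05]=0x93, mem[0x10]=0x21, mem[0x06]=0xcf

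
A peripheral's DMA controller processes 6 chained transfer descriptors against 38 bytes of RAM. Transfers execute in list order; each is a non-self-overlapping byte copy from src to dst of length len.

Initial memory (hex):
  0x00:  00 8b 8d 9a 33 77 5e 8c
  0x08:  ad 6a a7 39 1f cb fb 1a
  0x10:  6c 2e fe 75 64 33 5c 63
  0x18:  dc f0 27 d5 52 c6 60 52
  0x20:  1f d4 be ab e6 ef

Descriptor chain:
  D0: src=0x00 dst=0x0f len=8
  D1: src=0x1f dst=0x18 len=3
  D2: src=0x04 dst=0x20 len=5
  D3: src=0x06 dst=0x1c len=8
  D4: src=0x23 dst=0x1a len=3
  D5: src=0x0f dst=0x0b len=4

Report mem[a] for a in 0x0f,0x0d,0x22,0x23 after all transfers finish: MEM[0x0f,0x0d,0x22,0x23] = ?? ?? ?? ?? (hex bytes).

MEM[0x0f,0x0d,0x22,0x23] = 00 8d 1f cb

  after D0: wrote 8B at 0x0f = 008b8d9a33775e8c
  after D1: wrote 3B at 0x18 = 521fd4
  after D2: wrote 5B at 0x20 = 33775e8cad
  after D3: wrote 8B at 0x1c = 5e8cad6aa7391fcb
  after D4: wrote 3B at 0x1a = cbadef
  after D5: wrote 4B at 0x0b = 008b8d9a
query mem[0x0f]=0x00, mem[0x0d]=0x8d, mem[0x22]=0x1f, mem[0x23]=0xcb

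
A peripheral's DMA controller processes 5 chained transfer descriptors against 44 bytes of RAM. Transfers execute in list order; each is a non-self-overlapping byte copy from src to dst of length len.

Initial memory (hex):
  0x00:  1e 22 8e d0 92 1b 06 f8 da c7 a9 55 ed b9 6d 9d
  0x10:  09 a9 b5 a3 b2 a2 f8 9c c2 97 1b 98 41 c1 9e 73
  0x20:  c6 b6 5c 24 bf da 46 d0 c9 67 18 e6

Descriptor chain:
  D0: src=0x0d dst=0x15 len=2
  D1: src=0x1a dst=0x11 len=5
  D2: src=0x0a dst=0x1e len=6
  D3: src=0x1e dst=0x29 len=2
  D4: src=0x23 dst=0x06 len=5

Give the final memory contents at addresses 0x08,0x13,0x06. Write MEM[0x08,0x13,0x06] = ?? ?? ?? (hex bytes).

MEM[0x08,0x13,0x06] = da 41 9d

#0 dst[0x15+2] := {0xb9,0x6d}
#1 dst[0x11+5] := {0x1b,0x98,0x41,0xc1,0x9e}
#2 dst[0x1e+6] := {0xa9,0x55,0xed,0xb9,0x6d,0x9d}
#3 dst[0x29+2] := {0xa9,0x55}
#4 dst[0x06+5] := {0x9d,0xbf,0xda,0x46,0xd0}
query mem[0x08]=0xda, mem[0x13]=0x41, mem[0x06]=0x9d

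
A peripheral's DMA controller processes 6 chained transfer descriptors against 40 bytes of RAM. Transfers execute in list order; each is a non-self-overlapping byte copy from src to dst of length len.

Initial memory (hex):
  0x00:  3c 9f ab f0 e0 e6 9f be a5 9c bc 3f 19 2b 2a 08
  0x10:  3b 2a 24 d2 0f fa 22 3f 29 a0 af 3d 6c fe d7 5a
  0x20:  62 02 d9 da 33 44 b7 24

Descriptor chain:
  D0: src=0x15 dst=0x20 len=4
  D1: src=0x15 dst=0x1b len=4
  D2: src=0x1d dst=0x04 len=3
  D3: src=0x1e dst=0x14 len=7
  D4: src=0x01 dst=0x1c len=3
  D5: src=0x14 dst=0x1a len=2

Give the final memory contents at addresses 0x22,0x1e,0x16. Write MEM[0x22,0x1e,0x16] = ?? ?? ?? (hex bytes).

#0 dst[0x20+4] := {0xfa,0x22,0x3f,0x29}
#1 dst[0x1b+4] := {0xfa,0x22,0x3f,0x29}
#2 dst[0x04+3] := {0x3f,0x29,0x5a}
#3 dst[0x14+7] := {0x29,0x5a,0xfa,0x22,0x3f,0x29,0x33}
#4 dst[0x1c+3] := {0x9f,0xab,0xf0}
#5 dst[0x1a+2] := {0x29,0x5a}
query mem[0x22]=0x3f, mem[0x1e]=0xf0, mem[0x16]=0xfa

MEM[0x22,0x1e,0x16] = 3f f0 fa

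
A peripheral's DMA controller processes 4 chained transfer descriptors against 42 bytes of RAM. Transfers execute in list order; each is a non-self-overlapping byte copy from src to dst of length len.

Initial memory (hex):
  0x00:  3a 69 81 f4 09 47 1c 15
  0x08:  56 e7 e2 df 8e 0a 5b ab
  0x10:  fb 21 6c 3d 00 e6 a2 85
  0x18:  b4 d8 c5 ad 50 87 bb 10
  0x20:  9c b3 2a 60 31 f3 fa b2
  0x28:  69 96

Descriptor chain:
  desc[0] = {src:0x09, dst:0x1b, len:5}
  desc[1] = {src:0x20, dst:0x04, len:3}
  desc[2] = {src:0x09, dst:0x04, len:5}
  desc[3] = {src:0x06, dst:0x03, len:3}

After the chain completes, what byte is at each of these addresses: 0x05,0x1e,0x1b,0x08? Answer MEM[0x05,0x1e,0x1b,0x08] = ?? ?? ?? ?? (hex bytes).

#0 dst[0x1b+5] := {0xe7,0xe2,0xdf,0x8e,0x0a}
#1 dst[0x04+3] := {0x9c,0xb3,0x2a}
#2 dst[0x04+5] := {0xe7,0xe2,0xdf,0x8e,0x0a}
#3 dst[0x03+3] := {0xdf,0x8e,0x0a}
query mem[0x05]=0x0a, mem[0x1e]=0x8e, mem[0x1b]=0xe7, mem[0x08]=0x0a

MEM[0x05,0x1e,0x1b,0x08] = 0a 8e e7 0a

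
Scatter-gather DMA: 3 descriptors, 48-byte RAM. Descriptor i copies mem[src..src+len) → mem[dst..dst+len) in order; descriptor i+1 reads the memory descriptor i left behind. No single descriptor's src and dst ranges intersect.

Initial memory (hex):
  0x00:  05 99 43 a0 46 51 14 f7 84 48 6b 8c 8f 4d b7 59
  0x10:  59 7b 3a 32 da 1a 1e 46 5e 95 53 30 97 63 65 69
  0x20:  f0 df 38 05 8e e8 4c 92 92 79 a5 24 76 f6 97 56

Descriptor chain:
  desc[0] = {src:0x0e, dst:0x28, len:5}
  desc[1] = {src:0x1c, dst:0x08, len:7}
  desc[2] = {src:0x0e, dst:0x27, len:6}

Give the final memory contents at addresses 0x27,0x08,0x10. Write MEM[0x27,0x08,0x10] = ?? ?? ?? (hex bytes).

#0 dst[0x28+5] := {0xb7,0x59,0x59,0x7b,0x3a}
#1 dst[0x08+7] := {0x97,0x63,0x65,0x69,0xf0,0xdf,0x38}
#2 dst[0x27+6] := {0x38,0x59,0x59,0x7b,0x3a,0x32}
query mem[0x27]=0x38, mem[0x08]=0x97, mem[0x10]=0x59

MEM[0x27,0x08,0x10] = 38 97 59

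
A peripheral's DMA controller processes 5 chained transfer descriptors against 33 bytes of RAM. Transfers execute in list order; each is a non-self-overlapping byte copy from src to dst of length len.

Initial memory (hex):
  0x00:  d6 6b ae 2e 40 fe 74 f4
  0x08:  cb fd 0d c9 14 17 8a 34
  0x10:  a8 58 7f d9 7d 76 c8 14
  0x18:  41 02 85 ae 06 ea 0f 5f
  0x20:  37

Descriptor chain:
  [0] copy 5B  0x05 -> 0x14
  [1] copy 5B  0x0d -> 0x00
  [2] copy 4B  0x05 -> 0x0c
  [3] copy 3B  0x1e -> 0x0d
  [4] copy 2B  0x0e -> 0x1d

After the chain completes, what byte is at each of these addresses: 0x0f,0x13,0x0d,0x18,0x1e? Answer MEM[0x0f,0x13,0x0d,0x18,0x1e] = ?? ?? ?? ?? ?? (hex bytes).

MEM[0x0f,0x13,0x0d,0x18,0x1e] = 37 d9 0f fd 37

  after D0: wrote 5B at 0x14 = fe74f4cbfd
  after D1: wrote 5B at 0x00 = 178a34a858
  after D2: wrote 4B at 0x0c = fe74f4cb
  after D3: wrote 3B at 0x0d = 0f5f37
  after D4: wrote 2B at 0x1d = 5f37
query mem[0x0f]=0x37, mem[0x13]=0xd9, mem[0x0d]=0x0f, mem[0x18]=0xfd, mem[0x1e]=0x37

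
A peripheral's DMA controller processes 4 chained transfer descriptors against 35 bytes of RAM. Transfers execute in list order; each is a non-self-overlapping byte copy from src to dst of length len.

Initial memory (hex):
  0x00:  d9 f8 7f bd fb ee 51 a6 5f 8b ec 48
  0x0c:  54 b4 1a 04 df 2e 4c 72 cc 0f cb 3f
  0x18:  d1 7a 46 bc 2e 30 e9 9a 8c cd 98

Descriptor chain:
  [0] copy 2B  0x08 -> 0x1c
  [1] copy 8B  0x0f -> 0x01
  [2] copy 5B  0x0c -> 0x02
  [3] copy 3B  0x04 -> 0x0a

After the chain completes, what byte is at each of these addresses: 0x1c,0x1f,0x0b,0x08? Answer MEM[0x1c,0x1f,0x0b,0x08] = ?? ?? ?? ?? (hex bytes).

  after D0: wrote 2B at 0x1c = 5f8b
  after D1: wrote 8B at 0x01 = 04df2e4c72cc0fcb
  after D2: wrote 5B at 0x02 = 54b41a04df
  after D3: wrote 3B at 0x0a = 1a04df
query mem[0x1c]=0x5f, mem[0x1f]=0x9a, mem[0x0b]=0x04, mem[0x08]=0xcb

MEM[0x1c,0x1f,0x0b,0x08] = 5f 9a 04 cb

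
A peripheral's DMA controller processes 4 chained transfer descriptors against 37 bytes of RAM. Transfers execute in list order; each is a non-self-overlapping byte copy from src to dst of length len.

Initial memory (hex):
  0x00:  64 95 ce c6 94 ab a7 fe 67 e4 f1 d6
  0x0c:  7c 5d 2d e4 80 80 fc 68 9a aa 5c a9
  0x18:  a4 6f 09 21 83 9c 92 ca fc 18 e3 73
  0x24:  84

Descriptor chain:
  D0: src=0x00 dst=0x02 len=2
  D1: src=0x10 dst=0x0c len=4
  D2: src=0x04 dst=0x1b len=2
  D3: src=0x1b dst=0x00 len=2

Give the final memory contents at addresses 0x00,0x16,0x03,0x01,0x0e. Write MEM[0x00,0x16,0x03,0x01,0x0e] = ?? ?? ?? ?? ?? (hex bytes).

MEM[0x00,0x16,0x03,0x01,0x0e] = 94 5c 95 ab fc

  after D0: wrote 2B at 0x02 = 6495
  after D1: wrote 4B at 0x0c = 8080fc68
  after D2: wrote 2B at 0x1b = 94ab
  after D3: wrote 2B at 0x00 = 94ab
query mem[0x00]=0x94, mem[0x16]=0x5c, mem[0x03]=0x95, mem[0x01]=0xab, mem[0x0e]=0xfc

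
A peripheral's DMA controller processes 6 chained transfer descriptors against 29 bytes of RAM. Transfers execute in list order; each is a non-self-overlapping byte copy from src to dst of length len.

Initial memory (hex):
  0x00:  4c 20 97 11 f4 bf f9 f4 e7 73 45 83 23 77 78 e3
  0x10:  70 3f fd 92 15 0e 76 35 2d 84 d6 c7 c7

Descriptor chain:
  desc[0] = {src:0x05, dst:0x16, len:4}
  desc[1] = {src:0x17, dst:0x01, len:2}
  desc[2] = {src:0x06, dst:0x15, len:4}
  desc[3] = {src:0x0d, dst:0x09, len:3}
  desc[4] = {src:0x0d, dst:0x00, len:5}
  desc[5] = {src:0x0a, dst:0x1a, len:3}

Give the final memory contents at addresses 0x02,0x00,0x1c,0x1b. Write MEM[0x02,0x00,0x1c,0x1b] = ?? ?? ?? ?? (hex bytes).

MEM[0x02,0x00,0x1c,0x1b] = e3 77 23 e3

#0 dst[0x16+4] := {0xbf,0xf9,0xf4,0xe7}
#1 dst[0x01+2] := {0xf9,0xf4}
#2 dst[0x15+4] := {0xf9,0xf4,0xe7,0x73}
#3 dst[0x09+3] := {0x77,0x78,0xe3}
#4 dst[0x00+5] := {0x77,0x78,0xe3,0x70,0x3f}
#5 dst[0x1a+3] := {0x78,0xe3,0x23}
query mem[0x02]=0xe3, mem[0x00]=0x77, mem[0x1c]=0x23, mem[0x1b]=0xe3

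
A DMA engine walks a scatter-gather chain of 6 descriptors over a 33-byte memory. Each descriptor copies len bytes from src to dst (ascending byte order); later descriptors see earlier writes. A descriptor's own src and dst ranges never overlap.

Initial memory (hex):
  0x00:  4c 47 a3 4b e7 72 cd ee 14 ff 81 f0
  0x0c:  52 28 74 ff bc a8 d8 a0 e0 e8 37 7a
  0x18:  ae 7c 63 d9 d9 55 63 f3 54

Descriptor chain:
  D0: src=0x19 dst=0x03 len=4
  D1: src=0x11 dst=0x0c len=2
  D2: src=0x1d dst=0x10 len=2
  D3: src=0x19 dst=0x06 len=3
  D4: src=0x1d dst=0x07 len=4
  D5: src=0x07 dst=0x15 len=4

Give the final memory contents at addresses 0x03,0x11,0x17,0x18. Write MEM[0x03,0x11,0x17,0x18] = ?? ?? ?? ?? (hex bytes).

MEM[0x03,0x11,0x17,0x18] = 7c 63 f3 54

#0 dst[0x03+4] := {0x7c,0x63,0xd9,0xd9}
#1 dst[0x0c+2] := {0xa8,0xd8}
#2 dst[0x10+2] := {0x55,0x63}
#3 dst[0x06+3] := {0x7c,0x63,0xd9}
#4 dst[0x07+4] := {0x55,0x63,0xf3,0x54}
#5 dst[0x15+4] := {0x55,0x63,0xf3,0x54}
query mem[0x03]=0x7c, mem[0x11]=0x63, mem[0x17]=0xf3, mem[0x18]=0x54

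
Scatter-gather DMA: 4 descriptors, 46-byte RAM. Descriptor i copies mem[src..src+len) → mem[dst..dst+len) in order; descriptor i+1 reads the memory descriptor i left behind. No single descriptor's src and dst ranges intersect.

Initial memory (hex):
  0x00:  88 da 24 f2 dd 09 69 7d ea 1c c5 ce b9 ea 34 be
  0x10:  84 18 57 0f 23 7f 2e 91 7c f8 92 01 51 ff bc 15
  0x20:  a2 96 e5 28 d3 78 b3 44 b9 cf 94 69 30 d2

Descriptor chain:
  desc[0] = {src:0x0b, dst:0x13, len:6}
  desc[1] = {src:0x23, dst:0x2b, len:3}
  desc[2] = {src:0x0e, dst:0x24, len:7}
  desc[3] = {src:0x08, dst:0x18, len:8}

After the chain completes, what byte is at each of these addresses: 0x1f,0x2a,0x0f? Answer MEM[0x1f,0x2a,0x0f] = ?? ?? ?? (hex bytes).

D0: mem[0x13..0x18] <- [ce b9 ea 34 be 84]
D1: mem[0x2b..0x2d] <- [28 d3 78]
D2: mem[0x24..0x2a] <- [34 be 84 18 57 ce b9]
D3: mem[0x18..0x1f] <- [ea 1c c5 ce b9 ea 34 be]
query mem[0x1f]=0xbe, mem[0x2a]=0xb9, mem[0x0f]=0xbe

MEM[0x1f,0x2a,0x0f] = be b9 be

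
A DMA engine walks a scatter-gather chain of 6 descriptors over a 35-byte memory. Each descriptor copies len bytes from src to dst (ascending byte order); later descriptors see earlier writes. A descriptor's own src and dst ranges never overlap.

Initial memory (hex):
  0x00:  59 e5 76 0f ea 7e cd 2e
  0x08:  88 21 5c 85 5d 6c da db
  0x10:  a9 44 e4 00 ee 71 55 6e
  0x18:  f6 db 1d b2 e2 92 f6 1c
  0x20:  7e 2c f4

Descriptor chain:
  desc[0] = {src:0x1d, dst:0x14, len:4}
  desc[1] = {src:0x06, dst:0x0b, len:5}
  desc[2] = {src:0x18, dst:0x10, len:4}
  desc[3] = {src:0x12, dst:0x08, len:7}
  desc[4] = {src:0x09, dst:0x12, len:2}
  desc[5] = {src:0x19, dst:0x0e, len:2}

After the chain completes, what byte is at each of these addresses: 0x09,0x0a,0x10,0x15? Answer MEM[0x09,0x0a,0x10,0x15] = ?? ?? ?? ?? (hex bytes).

#0 dst[0x14+4] := {0x92,0xf6,0x1c,0x7e}
#1 dst[0x0b+5] := {0xcd,0x2e,0x88,0x21,0x5c}
#2 dst[0x10+4] := {0xf6,0xdb,0x1d,0xb2}
#3 dst[0x08+7] := {0x1d,0xb2,0x92,0xf6,0x1c,0x7e,0xf6}
#4 dst[0x12+2] := {0xb2,0x92}
#5 dst[0x0e+2] := {0xdb,0x1d}
query mem[0x09]=0xb2, mem[0x0a]=0x92, mem[0x10]=0xf6, mem[0x15]=0xf6

MEM[0x09,0x0a,0x10,0x15] = b2 92 f6 f6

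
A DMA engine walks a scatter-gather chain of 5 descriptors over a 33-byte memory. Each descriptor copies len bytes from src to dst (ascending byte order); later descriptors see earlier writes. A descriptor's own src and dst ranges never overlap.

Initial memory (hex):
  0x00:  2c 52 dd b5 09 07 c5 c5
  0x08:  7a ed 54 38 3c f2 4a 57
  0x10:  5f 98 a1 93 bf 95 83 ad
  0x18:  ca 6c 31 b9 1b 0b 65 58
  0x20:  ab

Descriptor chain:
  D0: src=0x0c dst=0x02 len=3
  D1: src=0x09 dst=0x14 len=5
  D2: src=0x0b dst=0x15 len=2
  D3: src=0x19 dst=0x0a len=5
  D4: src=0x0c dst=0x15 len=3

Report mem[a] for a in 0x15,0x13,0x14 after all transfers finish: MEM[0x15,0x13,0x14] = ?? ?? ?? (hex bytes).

MEM[0x15,0x13,0x14] = b9 93 ed

#0 dst[0x02+3] := {0x3c,0xf2,0x4a}
#1 dst[0x14+5] := {0xed,0x54,0x38,0x3c,0xf2}
#2 dst[0x15+2] := {0x38,0x3c}
#3 dst[0x0a+5] := {0x6c,0x31,0xb9,0x1b,0x0b}
#4 dst[0x15+3] := {0xb9,0x1b,0x0b}
query mem[0x15]=0xb9, mem[0x13]=0x93, mem[0x14]=0xed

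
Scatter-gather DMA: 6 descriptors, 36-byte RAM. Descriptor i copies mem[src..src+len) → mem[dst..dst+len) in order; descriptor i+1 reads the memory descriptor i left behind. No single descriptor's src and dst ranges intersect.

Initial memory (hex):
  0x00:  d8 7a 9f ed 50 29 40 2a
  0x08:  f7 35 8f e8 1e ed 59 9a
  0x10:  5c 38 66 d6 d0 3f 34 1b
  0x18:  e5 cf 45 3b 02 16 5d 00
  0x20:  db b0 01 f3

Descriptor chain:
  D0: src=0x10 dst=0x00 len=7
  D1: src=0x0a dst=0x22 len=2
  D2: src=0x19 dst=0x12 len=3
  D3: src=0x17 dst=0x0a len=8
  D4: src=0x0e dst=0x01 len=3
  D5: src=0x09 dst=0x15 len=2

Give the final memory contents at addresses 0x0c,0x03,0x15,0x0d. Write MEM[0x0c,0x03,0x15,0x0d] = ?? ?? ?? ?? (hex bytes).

#0 dst[0x00+7] := {0x5c,0x38,0x66,0xd6,0xd0,0x3f,0x34}
#1 dst[0x22+2] := {0x8f,0xe8}
#2 dst[0x12+3] := {0xcf,0x45,0x3b}
#3 dst[0x0a+8] := {0x1b,0xe5,0xcf,0x45,0x3b,0x02,0x16,0x5d}
#4 dst[0x01+3] := {0x3b,0x02,0x16}
#5 dst[0x15+2] := {0x35,0x1b}
query mem[0x0c]=0xcf, mem[0x03]=0x16, mem[0x15]=0x35, mem[0x0d]=0x45

MEM[0x0c,0x03,0x15,0x0d] = cf 16 35 45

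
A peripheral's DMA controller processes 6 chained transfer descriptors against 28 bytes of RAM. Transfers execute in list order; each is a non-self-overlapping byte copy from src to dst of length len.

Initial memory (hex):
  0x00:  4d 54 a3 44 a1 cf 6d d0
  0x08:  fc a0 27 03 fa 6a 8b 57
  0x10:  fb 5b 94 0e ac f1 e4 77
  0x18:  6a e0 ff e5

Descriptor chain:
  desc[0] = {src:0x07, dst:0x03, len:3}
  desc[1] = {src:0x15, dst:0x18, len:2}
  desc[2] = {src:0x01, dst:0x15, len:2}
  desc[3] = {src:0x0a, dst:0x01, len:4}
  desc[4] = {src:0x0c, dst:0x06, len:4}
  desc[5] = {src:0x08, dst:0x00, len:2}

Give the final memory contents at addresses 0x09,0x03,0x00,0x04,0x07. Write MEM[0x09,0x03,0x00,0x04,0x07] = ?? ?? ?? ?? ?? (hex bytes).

MEM[0x09,0x03,0x00,0x04,0x07] = 57 fa 8b 6a 6a

D0: mem[0x03..0x05] <- [d0 fc a0]
D1: mem[0x18..0x19] <- [f1 e4]
D2: mem[0x15..0x16] <- [54 a3]
D3: mem[0x01..0x04] <- [27 03 fa 6a]
D4: mem[0x06..0x09] <- [fa 6a 8b 57]
D5: mem[0x00..0x01] <- [8b 57]
query mem[0x09]=0x57, mem[0x03]=0xfa, mem[0x00]=0x8b, mem[0x04]=0x6a, mem[0x07]=0x6a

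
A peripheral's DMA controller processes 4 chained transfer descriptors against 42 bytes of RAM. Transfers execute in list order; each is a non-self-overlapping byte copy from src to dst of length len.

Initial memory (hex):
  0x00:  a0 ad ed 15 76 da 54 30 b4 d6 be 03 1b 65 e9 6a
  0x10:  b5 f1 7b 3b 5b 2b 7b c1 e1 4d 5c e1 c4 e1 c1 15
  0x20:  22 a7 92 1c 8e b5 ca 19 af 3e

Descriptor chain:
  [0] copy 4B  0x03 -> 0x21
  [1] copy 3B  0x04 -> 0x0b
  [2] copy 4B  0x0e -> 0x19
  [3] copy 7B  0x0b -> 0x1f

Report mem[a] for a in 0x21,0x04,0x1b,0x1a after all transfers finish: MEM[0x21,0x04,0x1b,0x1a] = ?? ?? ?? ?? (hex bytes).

#0 dst[0x21+4] := {0x15,0x76,0xda,0x54}
#1 dst[0x0b+3] := {0x76,0xda,0x54}
#2 dst[0x19+4] := {0xe9,0x6a,0xb5,0xf1}
#3 dst[0x1f+7] := {0x76,0xda,0x54,0xe9,0x6a,0xb5,0xf1}
query mem[0x21]=0x54, mem[0x04]=0x76, mem[0x1b]=0xb5, mem[0x1a]=0x6a

MEM[0x21,0x04,0x1b,0x1a] = 54 76 b5 6a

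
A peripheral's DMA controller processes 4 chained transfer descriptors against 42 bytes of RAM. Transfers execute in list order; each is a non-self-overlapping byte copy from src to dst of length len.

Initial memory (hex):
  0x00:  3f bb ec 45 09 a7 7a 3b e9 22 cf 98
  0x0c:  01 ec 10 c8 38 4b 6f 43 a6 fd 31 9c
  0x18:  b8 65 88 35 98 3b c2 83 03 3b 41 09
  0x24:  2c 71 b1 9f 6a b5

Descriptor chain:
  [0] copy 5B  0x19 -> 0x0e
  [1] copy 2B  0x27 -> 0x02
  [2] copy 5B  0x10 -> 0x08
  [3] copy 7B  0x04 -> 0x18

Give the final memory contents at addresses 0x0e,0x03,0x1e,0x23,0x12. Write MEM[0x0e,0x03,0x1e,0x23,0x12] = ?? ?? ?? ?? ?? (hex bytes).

[0] 0x19->0x0e len=5 : 65 88 35 98 3b
[1] 0x27->0x02 len=2 : 9f 6a
[2] 0x10->0x08 len=5 : 35 98 3b 43 a6
[3] 0x04->0x18 len=7 : 09 a7 7a 3b 35 98 3b
query mem[0x0e]=0x65, mem[0x03]=0x6a, mem[0x1e]=0x3b, mem[0x23]=0x09, mem[0x12]=0x3b

MEM[0x0e,0x03,0x1e,0x23,0x12] = 65 6a 3b 09 3b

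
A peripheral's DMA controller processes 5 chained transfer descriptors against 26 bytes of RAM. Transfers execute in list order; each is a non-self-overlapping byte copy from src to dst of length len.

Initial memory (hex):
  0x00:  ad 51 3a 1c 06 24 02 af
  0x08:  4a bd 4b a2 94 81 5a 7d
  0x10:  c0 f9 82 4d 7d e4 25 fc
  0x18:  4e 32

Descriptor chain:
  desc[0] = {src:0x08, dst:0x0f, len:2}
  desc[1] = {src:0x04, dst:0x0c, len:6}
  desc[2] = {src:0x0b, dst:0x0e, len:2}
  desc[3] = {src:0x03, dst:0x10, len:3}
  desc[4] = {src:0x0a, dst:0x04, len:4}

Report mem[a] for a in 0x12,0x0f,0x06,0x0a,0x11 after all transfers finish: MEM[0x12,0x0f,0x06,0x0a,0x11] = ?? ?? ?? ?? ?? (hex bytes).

MEM[0x12,0x0f,0x06,0x0a,0x11] = 24 06 06 4b 06

[0] 0x08->0x0f len=2 : 4a bd
[1] 0x04->0x0c len=6 : 06 24 02 af 4a bd
[2] 0x0b->0x0e len=2 : a2 06
[3] 0x03->0x10 len=3 : 1c 06 24
[4] 0x0a->0x04 len=4 : 4b a2 06 24
query mem[0x12]=0x24, mem[0x0f]=0x06, mem[0x06]=0x06, mem[0x0a]=0x4b, mem[0x11]=0x06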